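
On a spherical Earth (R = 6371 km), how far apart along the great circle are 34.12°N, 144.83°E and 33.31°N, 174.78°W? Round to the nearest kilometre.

3712 km

Δλ = -174.78 − 144.83 = -319.61°; wrapped into (−180°, 180°]: 40.39°.
Δφ = 33.31 − 34.12 = -0.81°.
a = sin²(Δφ/2) + cos φ₁ · cos φ₂ · sin²(Δλ/2) = 0.082501.
c = 2·atan2(√a, √(1−a)) = 0.58267 rad → d = 6371·c ≈ 3712.18 km.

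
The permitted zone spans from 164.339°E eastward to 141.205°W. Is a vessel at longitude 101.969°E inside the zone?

No

Band width going east from +164.339° to -141.205°: ((-141.205 − 164.339) mod 360) = 54.456°.
Offset of +101.969° east of the west edge: ((101.969 − 164.339) mod 360) = 297.630°.
297.630° > 54.456° ⇒ outside.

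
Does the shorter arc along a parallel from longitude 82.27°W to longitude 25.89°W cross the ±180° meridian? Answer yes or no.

Signed shortest Δλ = ((-25.89 − -82.27 + 180) mod 360) − 180 = 56.38°.
Going east by 56.38° from -82.27° reaches -25.89° without touching 180°.

No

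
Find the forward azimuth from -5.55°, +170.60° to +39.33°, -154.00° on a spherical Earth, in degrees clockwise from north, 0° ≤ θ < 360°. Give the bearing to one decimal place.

Δλ = -154.00 − 170.60 = -324.60°; wrapped into (−180°, 180°]: 35.40°.
θ = atan2( sin Δλ · cos φ₂ , cos φ₁ · sin φ₂ − sin φ₁ · cos φ₂ · cos Δλ )
  = atan2(0.44808, 0.69179) = 32.931° → normalised to [0°, 360°): 32.931°.

32.9°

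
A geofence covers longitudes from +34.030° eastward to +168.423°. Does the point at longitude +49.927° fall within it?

Yes

Band width going east from +34.030° to +168.423°: ((168.423 − 34.030) mod 360) = 134.393°.
Offset of +49.927° east of the west edge: ((49.927 − 34.030) mod 360) = 15.897°.
15.897° ≤ 134.393° ⇒ inside.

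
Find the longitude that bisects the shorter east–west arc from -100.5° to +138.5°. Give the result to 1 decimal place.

Signed shortest Δλ from -100.5° to +138.5° is -121.0°.
Midpoint longitude = -100.5° + (-121.0°)/2 = -100.5° − 60.5° = -161.0°.
(The naïve average (-100.5 + +138.5)/2 = 19.0° is on the wrong side of the globe.)

-161.0°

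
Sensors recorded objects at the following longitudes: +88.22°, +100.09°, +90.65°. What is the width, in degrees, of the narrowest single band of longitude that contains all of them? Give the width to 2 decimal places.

11.87°

Sort the longitudes: +88.22°, +90.65°, +100.09°.
Eastward gaps between consecutive values (wrapping around): 2.43°, 9.44°, 348.13°.
Largest gap = 348.13° ⇒ minimal covering band is its complement: 360° − 348.13° = 11.87°.
Band runs from +88.22° eastward to +100.09°.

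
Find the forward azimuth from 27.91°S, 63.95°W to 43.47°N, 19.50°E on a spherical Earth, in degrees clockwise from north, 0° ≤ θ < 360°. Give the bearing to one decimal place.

Δλ = 19.50 − -63.95 = 83.45°.
θ = atan2( sin Δλ · cos φ₂ , cos φ₁ · sin φ₂ − sin φ₁ · cos φ₂ · cos Δλ )
  = atan2(0.72100, 0.64670) = 48.109° → normalised to [0°, 360°): 48.109°.

48.1°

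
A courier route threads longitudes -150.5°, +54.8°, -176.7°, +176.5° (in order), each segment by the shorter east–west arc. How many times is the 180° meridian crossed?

Leg 1: -150.5° → +54.8°, shortest Δλ = -154.7° (west) — crosses 180°.
Leg 2: +54.8° → -176.7°, shortest Δλ = 128.5° (east) — crosses 180°.
Leg 3: -176.7° → +176.5°, shortest Δλ = -6.8° (west) — crosses 180°.
Total crossings: 3.

3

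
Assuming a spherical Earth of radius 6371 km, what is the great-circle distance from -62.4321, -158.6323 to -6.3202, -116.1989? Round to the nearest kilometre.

Δλ = -116.1989 − -158.6323 = 42.4334°.
Δφ = -6.3202 − -62.4321 = 56.1119°.
a = sin²(Δφ/2) + cos φ₁ · cos φ₂ · sin²(Δλ/2) = 0.281458.
c = 2·atan2(√a, √(1−a)) = 1.11844 rad → d = 6371·c ≈ 7125.59 km.

7126 km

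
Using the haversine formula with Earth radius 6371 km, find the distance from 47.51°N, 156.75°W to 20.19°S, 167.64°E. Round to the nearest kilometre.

8326 km

Δλ = 167.64 − -156.75 = 324.39°; wrapped into (−180°, 180°]: -35.61°.
Δφ = -20.19 − 47.51 = -67.70°.
a = sin²(Δφ/2) + cos φ₁ · cos φ₂ · sin²(Δλ/2) = 0.369547.
c = 2·atan2(√a, √(1−a)) = 1.30684 rad → d = 6371·c ≈ 8325.85 km.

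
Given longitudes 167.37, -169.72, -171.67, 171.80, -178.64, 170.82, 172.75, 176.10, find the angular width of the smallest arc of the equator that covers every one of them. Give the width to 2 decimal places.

Sort the longitudes: -178.64°, -171.67°, -169.72°, +167.37°, +170.82°, +171.80°, +172.75°, +176.10°.
Eastward gaps between consecutive values (wrapping around): 6.97°, 1.95°, 337.09°, 3.45°, 0.98°, 0.95°, 3.35°, 5.26°.
Largest gap = 337.09° ⇒ minimal covering band is its complement: 360° − 337.09° = 22.91°.
Band runs from +167.37° eastward to -169.72°, crossing the antimeridian.

22.91°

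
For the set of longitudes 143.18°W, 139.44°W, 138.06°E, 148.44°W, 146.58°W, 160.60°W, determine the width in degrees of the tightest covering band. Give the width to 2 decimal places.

82.50°

Sort the longitudes: -160.60°, -148.44°, -146.58°, -143.18°, -139.44°, +138.06°.
Eastward gaps between consecutive values (wrapping around): 12.16°, 1.86°, 3.40°, 3.74°, 277.50°, 61.34°.
Largest gap = 277.50° ⇒ minimal covering band is its complement: 360° − 277.50° = 82.50°.
Band runs from +138.06° eastward to -139.44°, crossing the antimeridian.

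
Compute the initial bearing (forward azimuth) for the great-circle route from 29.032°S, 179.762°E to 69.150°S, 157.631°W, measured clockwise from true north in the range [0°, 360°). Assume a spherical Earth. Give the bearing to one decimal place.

168.2°

Δλ = -157.631 − 179.762 = -337.393°; wrapped into (−180°, 180°]: 22.607°.
θ = atan2( sin Δλ · cos φ₂ , cos φ₁ · sin φ₂ − sin φ₁ · cos φ₂ · cos Δλ )
  = atan2(0.13682, -0.65764) = 168.247° → normalised to [0°, 360°): 168.247°.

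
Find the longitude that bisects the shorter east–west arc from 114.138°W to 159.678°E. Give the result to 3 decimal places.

157.230°W

Signed shortest Δλ from -114.138° to +159.678° is -86.184°.
Midpoint longitude = -114.138° + (-86.184°)/2 = -114.138° − 43.092° = -157.230°.
(The naïve average (-114.138 + +159.678)/2 = 22.77° is on the wrong side of the globe.)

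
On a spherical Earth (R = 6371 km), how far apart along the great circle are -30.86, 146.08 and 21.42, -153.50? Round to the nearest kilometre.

8678 km

Δλ = -153.50 − 146.08 = -299.58°; wrapped into (−180°, 180°]: 60.42°.
Δφ = 21.42 − -30.86 = 52.28°.
a = sin²(Δφ/2) + cos φ₁ · cos φ₂ · sin²(Δλ/2) = 0.396423.
c = 2·atan2(√a, √(1−a)) = 1.36213 rad → d = 6371·c ≈ 8678.14 km.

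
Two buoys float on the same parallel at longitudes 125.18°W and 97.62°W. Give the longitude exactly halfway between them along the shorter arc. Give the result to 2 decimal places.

111.40°W

Signed shortest Δλ from -125.18° to -97.62° is +27.56°.
Midpoint longitude = -125.18° + (+27.56°)/2 = -125.18° + 13.78° = -111.40°.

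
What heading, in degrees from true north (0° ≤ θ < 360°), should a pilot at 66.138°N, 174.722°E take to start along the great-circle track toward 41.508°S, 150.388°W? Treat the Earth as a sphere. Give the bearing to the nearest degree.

Δλ = -150.388 − 174.722 = -325.110°; wrapped into (−180°, 180°]: 34.890°.
θ = atan2( sin Δλ · cos φ₂ , cos φ₁ · sin φ₂ − sin φ₁ · cos φ₂ · cos Δλ )
  = atan2(0.42835, -0.82985) = 152.698° → normalised to [0°, 360°): 152.698°.

153°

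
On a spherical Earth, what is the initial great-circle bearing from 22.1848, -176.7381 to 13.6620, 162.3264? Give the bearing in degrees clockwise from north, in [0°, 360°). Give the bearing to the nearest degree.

250°

Δλ = 162.3264 − -176.7381 = 339.0645°; wrapped into (−180°, 180°]: -20.9355°.
θ = atan2( sin Δλ · cos φ₂ , cos φ₁ · sin φ₂ − sin φ₁ · cos φ₂ · cos Δλ )
  = atan2(-0.34721, -0.12398) = -109.651° → normalised to [0°, 360°): 250.349°.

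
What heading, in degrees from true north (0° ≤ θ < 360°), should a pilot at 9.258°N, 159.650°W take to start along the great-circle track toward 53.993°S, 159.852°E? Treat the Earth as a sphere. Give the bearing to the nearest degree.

Δλ = 159.852 − -159.650 = 319.502°; wrapped into (−180°, 180°]: -40.498°.
θ = atan2( sin Δλ · cos φ₂ , cos φ₁ · sin φ₂ − sin φ₁ · cos φ₂ · cos Δλ )
  = atan2(-0.38178, -0.87033) = -156.315° → normalised to [0°, 360°): 203.685°.

204°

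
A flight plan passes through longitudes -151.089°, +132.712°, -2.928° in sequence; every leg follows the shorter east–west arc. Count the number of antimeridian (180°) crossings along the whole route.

1

Leg 1: -151.089° → +132.712°, shortest Δλ = -76.199° (west) — crosses 180°.
Leg 2: +132.712° → -2.928°, shortest Δλ = -135.64° (west) — does not cross 180°.
Total crossings: 1.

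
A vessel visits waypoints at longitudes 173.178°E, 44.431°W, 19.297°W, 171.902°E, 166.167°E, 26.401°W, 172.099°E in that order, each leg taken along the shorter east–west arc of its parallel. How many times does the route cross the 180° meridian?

4

Leg 1: +173.178° → -44.431°, shortest Δλ = 142.391° (east) — crosses 180°.
Leg 2: -44.431° → -19.297°, shortest Δλ = 25.134° (east) — does not cross 180°.
Leg 3: -19.297° → +171.902°, shortest Δλ = -168.801° (west) — crosses 180°.
Leg 4: +171.902° → +166.167°, shortest Δλ = -5.735° (west) — does not cross 180°.
Leg 5: +166.167° → -26.401°, shortest Δλ = 167.432° (east) — crosses 180°.
Leg 6: -26.401° → +172.099°, shortest Δλ = -161.5° (west) — crosses 180°.
Total crossings: 4.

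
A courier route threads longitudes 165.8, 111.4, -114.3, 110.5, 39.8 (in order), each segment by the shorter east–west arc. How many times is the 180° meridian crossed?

Leg 1: +165.8° → +111.4°, shortest Δλ = -54.4° (west) — does not cross 180°.
Leg 2: +111.4° → -114.3°, shortest Δλ = 134.3° (east) — crosses 180°.
Leg 3: -114.3° → +110.5°, shortest Δλ = -135.2° (west) — crosses 180°.
Leg 4: +110.5° → +39.8°, shortest Δλ = -70.7° (west) — does not cross 180°.
Total crossings: 2.

2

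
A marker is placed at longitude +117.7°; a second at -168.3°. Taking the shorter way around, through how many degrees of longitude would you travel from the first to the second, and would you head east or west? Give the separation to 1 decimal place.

Raw difference: -168.3 − 117.7 = -286.0°.
Normalise into (−180°, 180°]: -286.0° + 360° = 74.0°.
Positive ⇒ the second point lies to the east; separation 74.0°.

74.0° east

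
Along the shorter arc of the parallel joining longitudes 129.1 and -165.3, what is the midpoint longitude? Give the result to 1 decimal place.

Signed shortest Δλ from +129.1° to -165.3° is +65.6°.
Midpoint longitude = +129.1° + (+65.6°)/2 = +129.1° + 32.8° = +161.9°.
(The naïve average (+129.1 + -165.3)/2 = -18.1° is on the wrong side of the globe.)

+161.9°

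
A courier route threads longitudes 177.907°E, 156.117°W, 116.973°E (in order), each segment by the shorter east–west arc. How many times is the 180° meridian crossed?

2

Leg 1: +177.907° → -156.117°, shortest Δλ = 25.976° (east) — crosses 180°.
Leg 2: -156.117° → +116.973°, shortest Δλ = -86.91° (west) — crosses 180°.
Total crossings: 2.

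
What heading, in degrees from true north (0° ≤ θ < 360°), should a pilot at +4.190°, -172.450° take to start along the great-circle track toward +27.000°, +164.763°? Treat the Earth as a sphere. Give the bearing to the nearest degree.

Δλ = 164.763 − -172.450 = 337.213°; wrapped into (−180°, 180°]: -22.787°.
θ = atan2( sin Δλ · cos φ₂ , cos φ₁ · sin φ₂ − sin φ₁ · cos φ₂ · cos Δλ )
  = atan2(-0.34509, 0.39276) = -41.304° → normalised to [0°, 360°): 318.696°.

319°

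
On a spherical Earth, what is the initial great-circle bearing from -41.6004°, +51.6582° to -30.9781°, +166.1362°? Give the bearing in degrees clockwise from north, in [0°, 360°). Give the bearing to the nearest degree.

Δλ = 166.1362 − 51.6582 = 114.4780°.
θ = atan2( sin Δλ · cos φ₂ , cos φ₁ · sin φ₂ − sin φ₁ · cos φ₂ · cos Δλ )
  = atan2(0.78030, -0.62075) = 128.503° → normalised to [0°, 360°): 128.503°.

129°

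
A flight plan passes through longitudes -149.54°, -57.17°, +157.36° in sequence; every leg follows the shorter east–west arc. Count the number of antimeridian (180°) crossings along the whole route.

Leg 1: -149.54° → -57.17°, shortest Δλ = 92.37° (east) — does not cross 180°.
Leg 2: -57.17° → +157.36°, shortest Δλ = -145.47° (west) — crosses 180°.
Total crossings: 1.

1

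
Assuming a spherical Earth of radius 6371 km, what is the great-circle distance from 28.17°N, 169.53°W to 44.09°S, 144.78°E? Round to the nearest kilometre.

9281 km

Δλ = 144.78 − -169.53 = 314.31°; wrapped into (−180°, 180°]: -45.69°.
Δφ = -44.09 − 28.17 = -72.26°.
a = sin²(Δφ/2) + cos φ₁ · cos φ₂ · sin²(Δλ/2) = 0.443089.
c = 2·atan2(√a, √(1−a)) = 1.45673 rad → d = 6371·c ≈ 9280.81 km.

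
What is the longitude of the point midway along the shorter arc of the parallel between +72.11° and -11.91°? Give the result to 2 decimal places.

Signed shortest Δλ from +72.11° to -11.91° is -84.02°.
Midpoint longitude = +72.11° + (-84.02°)/2 = +72.11° − 42.01° = +30.10°.

+30.10°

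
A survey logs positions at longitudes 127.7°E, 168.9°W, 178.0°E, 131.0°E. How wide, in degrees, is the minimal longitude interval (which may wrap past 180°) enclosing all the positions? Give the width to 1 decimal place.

63.4°

Sort the longitudes: -168.9°, +127.7°, +131.0°, +178.0°.
Eastward gaps between consecutive values (wrapping around): 296.6°, 3.3°, 47.0°, 13.1°.
Largest gap = 296.6° ⇒ minimal covering band is its complement: 360° − 296.6° = 63.4°.
Band runs from +127.7° eastward to -168.9°, crossing the antimeridian.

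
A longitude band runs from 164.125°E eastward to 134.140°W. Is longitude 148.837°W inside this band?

Band width going east from +164.125° to -134.140°: ((-134.140 − 164.125) mod 360) = 61.735°.
Offset of -148.837° east of the west edge: ((-148.837 − 164.125) mod 360) = 47.038°.
47.038° ≤ 61.735° ⇒ inside.

Yes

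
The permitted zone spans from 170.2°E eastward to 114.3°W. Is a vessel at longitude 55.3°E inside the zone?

No

Band width going east from +170.2° to -114.3°: ((-114.3 − 170.2) mod 360) = 75.5°.
Offset of +55.3° east of the west edge: ((55.3 − 170.2) mod 360) = 245.1°.
245.1° > 75.5° ⇒ outside.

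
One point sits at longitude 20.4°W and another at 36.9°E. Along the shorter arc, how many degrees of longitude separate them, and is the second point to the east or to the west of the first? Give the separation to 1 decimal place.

57.3° east

Raw difference: 36.9 − -20.4 = 57.3°.
Normalise into (−180°, 180°]: 57.3° stays 57.3°.
Positive ⇒ the second point lies to the east; separation 57.3°.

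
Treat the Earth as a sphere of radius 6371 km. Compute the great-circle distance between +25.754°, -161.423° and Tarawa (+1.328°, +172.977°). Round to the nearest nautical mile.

Δλ = 172.977 − -161.423 = 334.400°; wrapped into (−180°, 180°]: -25.600°.
Δφ = 1.328 − 25.754 = -24.426°.
a = sin²(Δφ/2) + cos φ₁ · cos φ₂ · sin²(Δλ/2) = 0.088948.
c = 2·atan2(√a, √(1−a)) = 0.60570 rad → d = 6371·c ≈ 3858.92 km ≈ 2083.65 nmi.

2084 nmi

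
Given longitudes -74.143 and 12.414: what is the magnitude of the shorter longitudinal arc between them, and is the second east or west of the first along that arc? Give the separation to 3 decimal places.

Raw difference: 12.414 − -74.143 = 86.557°.
Normalise into (−180°, 180°]: 86.557° stays 86.557°.
Positive ⇒ the second point lies to the east; separation 86.557°.

86.557° east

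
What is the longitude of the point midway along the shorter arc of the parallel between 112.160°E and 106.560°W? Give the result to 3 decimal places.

Signed shortest Δλ from +112.160° to -106.560° is +141.280°.
Midpoint longitude = +112.160° + (+141.280°)/2 = +112.160° + 70.640° = +182.800°.
Normalise into (−180°, 180°]: -177.200°.
(The naïve average (+112.160 + -106.560)/2 = 2.8° is on the wrong side of the globe.)

177.200°W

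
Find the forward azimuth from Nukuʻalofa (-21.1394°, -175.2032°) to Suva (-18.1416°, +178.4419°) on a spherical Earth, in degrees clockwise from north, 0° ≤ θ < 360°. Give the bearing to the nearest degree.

296°

Δλ = 178.4419 − -175.2032 = 353.6451°; wrapped into (−180°, 180°]: -6.3549°.
θ = atan2( sin Δλ · cos φ₂ , cos φ₁ · sin φ₂ − sin φ₁ · cos φ₂ · cos Δλ )
  = atan2(-0.10518, 0.05019) = -64.491° → normalised to [0°, 360°): 295.509°.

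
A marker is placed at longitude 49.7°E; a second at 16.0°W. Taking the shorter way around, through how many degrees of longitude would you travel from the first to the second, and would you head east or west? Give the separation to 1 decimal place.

65.7° west

Raw difference: -16.0 − 49.7 = -65.7°.
Normalise into (−180°, 180°]: -65.7° stays -65.7°.
Negative ⇒ the second point lies to the west; separation 65.7°.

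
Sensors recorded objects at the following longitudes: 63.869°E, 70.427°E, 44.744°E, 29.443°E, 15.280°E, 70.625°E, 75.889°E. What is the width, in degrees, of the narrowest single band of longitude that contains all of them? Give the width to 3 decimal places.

Sort the longitudes: +15.280°, +29.443°, +44.744°, +63.869°, +70.427°, +70.625°, +75.889°.
Eastward gaps between consecutive values (wrapping around): 14.163°, 15.301°, 19.125°, 6.558°, 0.198°, 5.264°, 299.391°.
Largest gap = 299.391° ⇒ minimal covering band is its complement: 360° − 299.391° = 60.609°.
Band runs from +15.280° eastward to +75.889°.

60.609°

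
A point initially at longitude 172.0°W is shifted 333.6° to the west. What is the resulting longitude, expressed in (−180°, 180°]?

Start at -172.0°; shift −333.6° → -505.6°.
-505.6° lies outside (−180°, 180°]; add 360° → -145.6°.

145.6°W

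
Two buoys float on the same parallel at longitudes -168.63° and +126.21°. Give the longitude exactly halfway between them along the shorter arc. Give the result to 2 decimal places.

+158.79°

Signed shortest Δλ from -168.63° to +126.21° is -65.16°.
Midpoint longitude = -168.63° + (-65.16°)/2 = -168.63° − 32.58° = -201.21°.
Normalise into (−180°, 180°]: +158.79°.
(The naïve average (-168.63 + +126.21)/2 = -21.21° is on the wrong side of the globe.)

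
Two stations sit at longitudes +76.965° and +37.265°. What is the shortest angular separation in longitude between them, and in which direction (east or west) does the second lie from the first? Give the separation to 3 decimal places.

Raw difference: 37.265 − 76.965 = -39.7°.
Normalise into (−180°, 180°]: -39.7° stays -39.7°.
Negative ⇒ the second point lies to the west; separation 39.700°.

39.700° west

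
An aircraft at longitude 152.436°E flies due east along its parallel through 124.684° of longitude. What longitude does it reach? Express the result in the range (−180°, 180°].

82.880°W

Start at +152.436°; shift +124.684° → +277.120°.
+277.120° lies outside (−180°, 180°]; subtract 360° → -82.880°.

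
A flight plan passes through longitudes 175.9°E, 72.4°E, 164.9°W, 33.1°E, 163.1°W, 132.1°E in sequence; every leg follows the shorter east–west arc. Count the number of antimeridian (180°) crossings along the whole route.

Leg 1: +175.9° → +72.4°, shortest Δλ = -103.5° (west) — does not cross 180°.
Leg 2: +72.4° → -164.9°, shortest Δλ = 122.7° (east) — crosses 180°.
Leg 3: -164.9° → +33.1°, shortest Δλ = -162.0° (west) — crosses 180°.
Leg 4: +33.1° → -163.1°, shortest Δλ = 163.8° (east) — crosses 180°.
Leg 5: -163.1° → +132.1°, shortest Δλ = -64.8° (west) — crosses 180°.
Total crossings: 4.

4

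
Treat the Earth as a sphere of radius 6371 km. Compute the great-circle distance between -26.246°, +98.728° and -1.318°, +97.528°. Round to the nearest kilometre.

2775 km

Δλ = 97.528 − 98.728 = -1.200°.
Δφ = -1.318 − -26.246 = 24.928°.
a = sin²(Δφ/2) + cos φ₁ · cos φ₂ · sin²(Δλ/2) = 0.046679.
c = 2·atan2(√a, √(1−a)) = 0.43554 rad → d = 6371·c ≈ 2774.84 km.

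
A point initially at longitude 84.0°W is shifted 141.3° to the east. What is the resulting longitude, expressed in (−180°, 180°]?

Start at -84.0°; shift +141.3° → +57.3°.
+57.3° already lies in (−180°, 180°].

57.3°E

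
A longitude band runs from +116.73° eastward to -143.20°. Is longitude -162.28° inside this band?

Band width going east from +116.73° to -143.20°: ((-143.20 − 116.73) mod 360) = 100.07°.
Offset of -162.28° east of the west edge: ((-162.28 − 116.73) mod 360) = 80.99°.
80.99° ≤ 100.07° ⇒ inside.

Yes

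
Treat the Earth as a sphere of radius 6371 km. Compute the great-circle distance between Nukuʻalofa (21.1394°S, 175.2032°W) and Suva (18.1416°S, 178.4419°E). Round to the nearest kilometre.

744 km

Δλ = 178.4419 − -175.2032 = 353.6451°; wrapped into (−180°, 180°]: -6.3549°.
Δφ = -18.1416 − -21.1394 = 2.9978°.
a = sin²(Δφ/2) + cos φ₁ · cos φ₂ · sin²(Δλ/2) = 0.003407.
c = 2·atan2(√a, √(1−a)) = 0.11681 rad → d = 6371·c ≈ 744.21 km.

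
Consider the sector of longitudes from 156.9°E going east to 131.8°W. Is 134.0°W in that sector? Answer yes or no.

Band width going east from +156.9° to -131.8°: ((-131.8 − 156.9) mod 360) = 71.3°.
Offset of -134.0° east of the west edge: ((-134.0 − 156.9) mod 360) = 69.1°.
69.1° ≤ 71.3° ⇒ inside.

Yes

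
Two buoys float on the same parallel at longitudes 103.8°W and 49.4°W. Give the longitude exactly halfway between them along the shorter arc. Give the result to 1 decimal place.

76.6°W

Signed shortest Δλ from -103.8° to -49.4° is +54.4°.
Midpoint longitude = -103.8° + (+54.4°)/2 = -103.8° + 27.2° = -76.6°.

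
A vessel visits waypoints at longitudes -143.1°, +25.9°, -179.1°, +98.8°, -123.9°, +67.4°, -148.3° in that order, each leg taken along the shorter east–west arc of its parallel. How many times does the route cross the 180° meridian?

Leg 1: -143.1° → +25.9°, shortest Δλ = 169.0° (east) — does not cross 180°.
Leg 2: +25.9° → -179.1°, shortest Δλ = 155.0° (east) — crosses 180°.
Leg 3: -179.1° → +98.8°, shortest Δλ = -82.1° (west) — crosses 180°.
Leg 4: +98.8° → -123.9°, shortest Δλ = 137.3° (east) — crosses 180°.
Leg 5: -123.9° → +67.4°, shortest Δλ = -168.7° (west) — crosses 180°.
Leg 6: +67.4° → -148.3°, shortest Δλ = 144.3° (east) — crosses 180°.
Total crossings: 5.

5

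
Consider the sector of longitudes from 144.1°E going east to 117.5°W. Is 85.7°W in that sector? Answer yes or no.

Band width going east from +144.1° to -117.5°: ((-117.5 − 144.1) mod 360) = 98.4°.
Offset of -85.7° east of the west edge: ((-85.7 − 144.1) mod 360) = 130.2°.
130.2° > 98.4° ⇒ outside.

No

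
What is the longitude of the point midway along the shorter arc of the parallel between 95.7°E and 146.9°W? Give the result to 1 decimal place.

Signed shortest Δλ from +95.7° to -146.9° is +117.4°.
Midpoint longitude = +95.7° + (+117.4°)/2 = +95.7° + 58.7° = +154.4°.
(The naïve average (+95.7 + -146.9)/2 = -25.6° is on the wrong side of the globe.)

154.4°E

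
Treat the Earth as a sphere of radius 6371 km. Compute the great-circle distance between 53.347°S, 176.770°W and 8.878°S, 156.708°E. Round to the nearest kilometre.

Δλ = 156.708 − -176.770 = 333.478°; wrapped into (−180°, 180°]: -26.522°.
Δφ = -8.878 − -53.347 = 44.469°.
a = sin²(Δφ/2) + cos φ₁ · cos φ₂ · sin²(Δλ/2) = 0.174220.
c = 2·atan2(√a, √(1−a)) = 0.86116 rad → d = 6371·c ≈ 5486.44 km.

5486 km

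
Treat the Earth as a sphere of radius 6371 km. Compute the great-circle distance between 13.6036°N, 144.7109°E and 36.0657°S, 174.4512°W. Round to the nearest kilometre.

Δλ = -174.4512 − 144.7109 = -319.1621°; wrapped into (−180°, 180°]: 40.8379°.
Δφ = -36.0657 − 13.6036 = -49.6693°.
a = sin²(Δφ/2) + cos φ₁ · cos φ₂ · sin²(Δλ/2) = 0.272031.
c = 2·atan2(√a, √(1−a)) = 1.09737 rad → d = 6371·c ≈ 6991.35 km.

6991 km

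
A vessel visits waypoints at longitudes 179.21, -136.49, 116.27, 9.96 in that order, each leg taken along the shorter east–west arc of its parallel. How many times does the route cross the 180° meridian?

Leg 1: +179.21° → -136.49°, shortest Δλ = 44.3° (east) — crosses 180°.
Leg 2: -136.49° → +116.27°, shortest Δλ = -107.24° (west) — crosses 180°.
Leg 3: +116.27° → +9.96°, shortest Δλ = -106.31° (west) — does not cross 180°.
Total crossings: 2.

2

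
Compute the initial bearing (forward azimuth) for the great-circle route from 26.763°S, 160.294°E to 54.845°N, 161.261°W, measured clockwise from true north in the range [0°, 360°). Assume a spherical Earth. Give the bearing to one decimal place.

21.0°

Δλ = -161.261 − 160.294 = -321.555°; wrapped into (−180°, 180°]: 38.445°.
θ = atan2( sin Δλ · cos φ₂ , cos φ₁ · sin φ₂ − sin φ₁ · cos φ₂ · cos Δλ )
  = atan2(0.35801, 0.93308) = 20.991° → normalised to [0°, 360°): 20.991°.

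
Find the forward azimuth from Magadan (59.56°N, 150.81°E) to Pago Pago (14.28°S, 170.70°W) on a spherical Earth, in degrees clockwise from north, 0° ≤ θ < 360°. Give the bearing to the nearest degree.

142°

Δλ = -170.70 − 150.81 = -321.51°; wrapped into (−180°, 180°]: 38.49°.
θ = atan2( sin Δλ · cos φ₂ , cos φ₁ · sin φ₂ − sin φ₁ · cos φ₂ · cos Δλ )
  = atan2(0.60315, -0.77894) = 142.249° → normalised to [0°, 360°): 142.249°.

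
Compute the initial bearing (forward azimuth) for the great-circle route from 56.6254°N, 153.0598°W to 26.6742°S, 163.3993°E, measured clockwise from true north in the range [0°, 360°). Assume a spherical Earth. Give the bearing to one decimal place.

218.0°

Δλ = 163.3993 − -153.0598 = 316.4591°; wrapped into (−180°, 180°]: -43.5409°.
θ = atan2( sin Δλ · cos φ₂ , cos φ₁ · sin φ₂ − sin φ₁ · cos φ₂ · cos Δλ )
  = atan2(-0.61556, -0.78787) = -142.000° → normalised to [0°, 360°): 218.000°.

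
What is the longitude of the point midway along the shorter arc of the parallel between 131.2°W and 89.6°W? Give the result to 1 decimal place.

110.4°W

Signed shortest Δλ from -131.2° to -89.6° is +41.6°.
Midpoint longitude = -131.2° + (+41.6°)/2 = -131.2° + 20.8° = -110.4°.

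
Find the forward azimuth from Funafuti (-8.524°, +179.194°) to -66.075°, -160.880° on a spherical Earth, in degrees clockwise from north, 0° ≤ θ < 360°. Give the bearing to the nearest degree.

Δλ = -160.880 − 179.194 = -340.074°; wrapped into (−180°, 180°]: 19.926°.
θ = atan2( sin Δλ · cos φ₂ , cos φ₁ · sin φ₂ − sin φ₁ · cos φ₂ · cos Δλ )
  = atan2(0.13821, -0.84747) = 170.737° → normalised to [0°, 360°): 170.737°.

171°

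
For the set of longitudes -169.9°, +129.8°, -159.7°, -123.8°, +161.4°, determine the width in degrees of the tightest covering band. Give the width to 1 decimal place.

106.4°

Sort the longitudes: -169.9°, -159.7°, -123.8°, +129.8°, +161.4°.
Eastward gaps between consecutive values (wrapping around): 10.2°, 35.9°, 253.6°, 31.6°, 28.7°.
Largest gap = 253.6° ⇒ minimal covering band is its complement: 360° − 253.6° = 106.4°.
Band runs from +129.8° eastward to -123.8°, crossing the antimeridian.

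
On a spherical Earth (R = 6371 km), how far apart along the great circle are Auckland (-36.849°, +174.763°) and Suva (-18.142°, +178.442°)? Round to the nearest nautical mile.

Δλ = 178.442 − 174.763 = 3.679°.
Δφ = -18.142 − -36.849 = 18.707°.
a = sin²(Δφ/2) + cos φ₁ · cos φ₂ · sin²(Δλ/2) = 0.027198.
c = 2·atan2(√a, √(1−a)) = 0.33135 rad → d = 6371·c ≈ 2111.03 km ≈ 1139.87 nmi.

1140 nmi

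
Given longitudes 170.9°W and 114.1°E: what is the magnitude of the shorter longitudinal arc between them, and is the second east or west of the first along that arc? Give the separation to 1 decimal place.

75.0° west

Raw difference: 114.1 − -170.9 = 285.0°.
Normalise into (−180°, 180°]: 285.0° − 360° = -75.0°.
Negative ⇒ the second point lies to the west; separation 75.0°.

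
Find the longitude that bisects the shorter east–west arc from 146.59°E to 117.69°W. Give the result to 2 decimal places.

Signed shortest Δλ from +146.59° to -117.69° is +95.72°.
Midpoint longitude = +146.59° + (+95.72°)/2 = +146.59° + 47.86° = +194.45°.
Normalise into (−180°, 180°]: -165.55°.
(The naïve average (+146.59 + -117.69)/2 = 14.45° is on the wrong side of the globe.)

165.55°W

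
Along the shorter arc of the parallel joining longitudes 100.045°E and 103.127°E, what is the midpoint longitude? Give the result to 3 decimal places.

101.586°E

Signed shortest Δλ from +100.045° to +103.127° is +3.082°.
Midpoint longitude = +100.045° + (+3.082°)/2 = +100.045° + 1.541° = +101.586°.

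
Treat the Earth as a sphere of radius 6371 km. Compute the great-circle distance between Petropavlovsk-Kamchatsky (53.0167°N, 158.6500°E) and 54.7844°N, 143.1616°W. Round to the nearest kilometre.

Δλ = -143.1616 − 158.6500 = -301.8116°; wrapped into (−180°, 180°]: 58.1884°.
Δφ = 54.7844 − 53.0167 = 1.7677°.
a = sin²(Δφ/2) + cos φ₁ · cos φ₂ · sin²(Δλ/2) = 0.082259.
c = 2·atan2(√a, √(1−a)) = 0.58179 rad → d = 6371·c ≈ 3706.56 km.

3707 km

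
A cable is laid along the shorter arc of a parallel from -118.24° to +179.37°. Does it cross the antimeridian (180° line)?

Yes

Naïve |179.37 − -118.24| = 297.61° > 180°, so the shorter arc goes the other way round — across 180°.
Signed shortest Δλ = ((179.37 − -118.24 + 180) mod 360) − 180 = -62.39°.
Going west by 62.39° from -118.24° passes through 180° before reaching +179.37°.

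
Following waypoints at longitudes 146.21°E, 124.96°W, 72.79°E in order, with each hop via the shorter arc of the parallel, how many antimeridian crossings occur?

Leg 1: +146.21° → -124.96°, shortest Δλ = 88.83° (east) — crosses 180°.
Leg 2: -124.96° → +72.79°, shortest Δλ = -162.25° (west) — crosses 180°.
Total crossings: 2.

2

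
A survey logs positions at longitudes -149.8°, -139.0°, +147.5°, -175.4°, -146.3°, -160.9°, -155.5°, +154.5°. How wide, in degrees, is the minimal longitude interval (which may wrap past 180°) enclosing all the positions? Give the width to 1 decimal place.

Sort the longitudes: -175.4°, -160.9°, -155.5°, -149.8°, -146.3°, -139.0°, +147.5°, +154.5°.
Eastward gaps between consecutive values (wrapping around): 14.5°, 5.4°, 5.7°, 3.5°, 7.3°, 286.5°, 7.0°, 30.1°.
Largest gap = 286.5° ⇒ minimal covering band is its complement: 360° − 286.5° = 73.5°.
Band runs from +147.5° eastward to -139.0°, crossing the antimeridian.

73.5°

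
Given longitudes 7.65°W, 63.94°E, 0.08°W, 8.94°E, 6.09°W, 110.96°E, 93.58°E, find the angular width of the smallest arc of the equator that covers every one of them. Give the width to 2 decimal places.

118.61°

Sort the longitudes: -7.65°, -6.09°, -0.08°, +8.94°, +63.94°, +93.58°, +110.96°.
Eastward gaps between consecutive values (wrapping around): 1.56°, 6.01°, 9.02°, 55.00°, 29.64°, 17.38°, 241.39°.
Largest gap = 241.39° ⇒ minimal covering band is its complement: 360° − 241.39° = 118.61°.
Band runs from -7.65° eastward to +110.96°.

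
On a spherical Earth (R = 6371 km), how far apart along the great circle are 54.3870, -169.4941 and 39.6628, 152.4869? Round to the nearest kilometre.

Δλ = 152.4869 − -169.4941 = 321.9810°; wrapped into (−180°, 180°]: -38.0190°.
Δφ = 39.6628 − 54.3870 = -14.7242°.
a = sin²(Δφ/2) + cos φ₁ · cos φ₂ · sin²(Δλ/2) = 0.063980.
c = 2·atan2(√a, √(1−a)) = 0.51144 rad → d = 6371·c ≈ 3258.38 km.

3258 km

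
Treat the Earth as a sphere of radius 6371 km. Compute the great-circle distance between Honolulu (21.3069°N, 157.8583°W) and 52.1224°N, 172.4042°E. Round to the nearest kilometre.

4272 km

Δλ = 172.4042 − -157.8583 = 330.2625°; wrapped into (−180°, 180°]: -29.7375°.
Δφ = 52.1224 − 21.3069 = 30.8155°.
a = sin²(Δφ/2) + cos φ₁ · cos φ₂ · sin²(Δλ/2) = 0.108254.
c = 2·atan2(√a, √(1−a)) = 0.67053 rad → d = 6371·c ≈ 4271.95 km.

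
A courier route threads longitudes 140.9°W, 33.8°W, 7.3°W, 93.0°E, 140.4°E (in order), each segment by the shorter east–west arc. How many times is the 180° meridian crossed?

Leg 1: -140.9° → -33.8°, shortest Δλ = 107.1° (east) — does not cross 180°.
Leg 2: -33.8° → -7.3°, shortest Δλ = 26.5° (east) — does not cross 180°.
Leg 3: -7.3° → +93.0°, shortest Δλ = 100.3° (east) — does not cross 180°.
Leg 4: +93.0° → +140.4°, shortest Δλ = 47.4° (east) — does not cross 180°.
Total crossings: 0.

0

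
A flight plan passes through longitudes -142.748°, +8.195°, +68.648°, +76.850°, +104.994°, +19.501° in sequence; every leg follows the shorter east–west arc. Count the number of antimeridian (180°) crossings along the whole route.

0

Leg 1: -142.748° → +8.195°, shortest Δλ = 150.943° (east) — does not cross 180°.
Leg 2: +8.195° → +68.648°, shortest Δλ = 60.453° (east) — does not cross 180°.
Leg 3: +68.648° → +76.850°, shortest Δλ = 8.202° (east) — does not cross 180°.
Leg 4: +76.850° → +104.994°, shortest Δλ = 28.144° (east) — does not cross 180°.
Leg 5: +104.994° → +19.501°, shortest Δλ = -85.493° (west) — does not cross 180°.
Total crossings: 0.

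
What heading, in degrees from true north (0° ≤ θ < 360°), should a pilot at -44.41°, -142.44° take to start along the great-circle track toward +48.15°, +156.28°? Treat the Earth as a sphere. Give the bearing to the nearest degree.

Δλ = 156.28 − -142.44 = 298.72°; wrapped into (−180°, 180°]: -61.28°.
θ = atan2( sin Δλ · cos φ₂ , cos φ₁ · sin φ₂ − sin φ₁ · cos φ₂ · cos Δλ )
  = atan2(-0.58510, 0.75647) = -37.721° → normalised to [0°, 360°): 322.279°.

322°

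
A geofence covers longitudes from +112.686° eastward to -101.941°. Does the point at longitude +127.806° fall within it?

Band width going east from +112.686° to -101.941°: ((-101.941 − 112.686) mod 360) = 145.373°.
Offset of +127.806° east of the west edge: ((127.806 − 112.686) mod 360) = 15.120°.
15.120° ≤ 145.373° ⇒ inside.

Yes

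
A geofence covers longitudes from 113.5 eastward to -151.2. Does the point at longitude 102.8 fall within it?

Band width going east from +113.5° to -151.2°: ((-151.2 − 113.5) mod 360) = 95.3°.
Offset of +102.8° east of the west edge: ((102.8 − 113.5) mod 360) = 349.3°.
349.3° > 95.3° ⇒ outside.

No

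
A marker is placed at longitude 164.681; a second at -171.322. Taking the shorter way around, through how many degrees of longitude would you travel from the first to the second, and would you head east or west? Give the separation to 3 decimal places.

23.997° east

Raw difference: -171.322 − 164.681 = -336.003°.
Normalise into (−180°, 180°]: -336.003° + 360° = 23.997°.
Positive ⇒ the second point lies to the east; separation 23.997°.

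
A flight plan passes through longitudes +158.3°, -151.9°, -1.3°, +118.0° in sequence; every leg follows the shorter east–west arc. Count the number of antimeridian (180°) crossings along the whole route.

Leg 1: +158.3° → -151.9°, shortest Δλ = 49.8° (east) — crosses 180°.
Leg 2: -151.9° → -1.3°, shortest Δλ = 150.6° (east) — does not cross 180°.
Leg 3: -1.3° → +118.0°, shortest Δλ = 119.3° (east) — does not cross 180°.
Total crossings: 1.

1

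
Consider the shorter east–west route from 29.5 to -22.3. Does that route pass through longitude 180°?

Signed shortest Δλ = ((-22.3 − 29.5 + 180) mod 360) − 180 = -51.8°.
Going west by 51.8° from +29.5° reaches -22.3° without touching 180°.

No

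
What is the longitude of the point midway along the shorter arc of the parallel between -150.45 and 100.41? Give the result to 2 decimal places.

+154.98°

Signed shortest Δλ from -150.45° to +100.41° is -109.14°.
Midpoint longitude = -150.45° + (-109.14°)/2 = -150.45° − 54.57° = -205.02°.
Normalise into (−180°, 180°]: +154.98°.
(The naïve average (-150.45 + +100.41)/2 = -25.02° is on the wrong side of the globe.)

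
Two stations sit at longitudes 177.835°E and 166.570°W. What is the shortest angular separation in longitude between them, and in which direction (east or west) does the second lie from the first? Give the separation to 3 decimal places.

15.595° east

Raw difference: -166.570 − 177.835 = -344.405°.
Normalise into (−180°, 180°]: -344.405° + 360° = 15.595°.
Positive ⇒ the second point lies to the east; separation 15.595°.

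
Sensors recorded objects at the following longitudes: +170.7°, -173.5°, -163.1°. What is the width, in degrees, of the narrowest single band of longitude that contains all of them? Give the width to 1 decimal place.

Sort the longitudes: -173.5°, -163.1°, +170.7°.
Eastward gaps between consecutive values (wrapping around): 10.4°, 333.8°, 15.8°.
Largest gap = 333.8° ⇒ minimal covering band is its complement: 360° − 333.8° = 26.2°.
Band runs from +170.7° eastward to -163.1°, crossing the antimeridian.

26.2°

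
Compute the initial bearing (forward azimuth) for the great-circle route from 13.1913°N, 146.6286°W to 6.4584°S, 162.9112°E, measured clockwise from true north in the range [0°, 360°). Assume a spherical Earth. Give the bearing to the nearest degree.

Δλ = 162.9112 − -146.6286 = 309.5398°; wrapped into (−180°, 180°]: -50.4602°.
θ = atan2( sin Δλ · cos φ₂ , cos φ₁ · sin φ₂ − sin φ₁ · cos φ₂ · cos Δλ )
  = atan2(-0.76629, -0.25387) = -108.330° → normalised to [0°, 360°): 251.670°.

252°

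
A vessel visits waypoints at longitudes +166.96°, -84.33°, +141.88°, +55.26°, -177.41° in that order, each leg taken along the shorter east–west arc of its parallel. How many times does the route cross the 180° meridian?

3

Leg 1: +166.96° → -84.33°, shortest Δλ = 108.71° (east) — crosses 180°.
Leg 2: -84.33° → +141.88°, shortest Δλ = -133.79° (west) — crosses 180°.
Leg 3: +141.88° → +55.26°, shortest Δλ = -86.62° (west) — does not cross 180°.
Leg 4: +55.26° → -177.41°, shortest Δλ = 127.33° (east) — crosses 180°.
Total crossings: 3.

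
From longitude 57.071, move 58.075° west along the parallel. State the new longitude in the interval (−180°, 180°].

-1.004°

Start at +57.071°; shift −58.075° → -1.004°.
-1.004° already lies in (−180°, 180°].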